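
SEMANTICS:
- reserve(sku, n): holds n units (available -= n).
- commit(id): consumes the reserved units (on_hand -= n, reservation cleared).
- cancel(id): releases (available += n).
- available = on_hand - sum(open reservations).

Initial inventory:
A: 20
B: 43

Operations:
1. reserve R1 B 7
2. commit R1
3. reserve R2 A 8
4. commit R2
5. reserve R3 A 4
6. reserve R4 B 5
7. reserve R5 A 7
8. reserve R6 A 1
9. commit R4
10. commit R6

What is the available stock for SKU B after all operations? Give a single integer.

Step 1: reserve R1 B 7 -> on_hand[A=20 B=43] avail[A=20 B=36] open={R1}
Step 2: commit R1 -> on_hand[A=20 B=36] avail[A=20 B=36] open={}
Step 3: reserve R2 A 8 -> on_hand[A=20 B=36] avail[A=12 B=36] open={R2}
Step 4: commit R2 -> on_hand[A=12 B=36] avail[A=12 B=36] open={}
Step 5: reserve R3 A 4 -> on_hand[A=12 B=36] avail[A=8 B=36] open={R3}
Step 6: reserve R4 B 5 -> on_hand[A=12 B=36] avail[A=8 B=31] open={R3,R4}
Step 7: reserve R5 A 7 -> on_hand[A=12 B=36] avail[A=1 B=31] open={R3,R4,R5}
Step 8: reserve R6 A 1 -> on_hand[A=12 B=36] avail[A=0 B=31] open={R3,R4,R5,R6}
Step 9: commit R4 -> on_hand[A=12 B=31] avail[A=0 B=31] open={R3,R5,R6}
Step 10: commit R6 -> on_hand[A=11 B=31] avail[A=0 B=31] open={R3,R5}
Final available[B] = 31

Answer: 31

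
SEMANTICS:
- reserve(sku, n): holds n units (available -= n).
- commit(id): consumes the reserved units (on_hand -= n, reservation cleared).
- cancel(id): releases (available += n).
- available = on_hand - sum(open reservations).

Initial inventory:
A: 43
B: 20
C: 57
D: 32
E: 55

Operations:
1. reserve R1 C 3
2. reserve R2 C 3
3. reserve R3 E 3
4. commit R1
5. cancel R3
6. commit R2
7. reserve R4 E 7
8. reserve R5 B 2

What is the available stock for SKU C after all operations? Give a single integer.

Answer: 51

Derivation:
Step 1: reserve R1 C 3 -> on_hand[A=43 B=20 C=57 D=32 E=55] avail[A=43 B=20 C=54 D=32 E=55] open={R1}
Step 2: reserve R2 C 3 -> on_hand[A=43 B=20 C=57 D=32 E=55] avail[A=43 B=20 C=51 D=32 E=55] open={R1,R2}
Step 3: reserve R3 E 3 -> on_hand[A=43 B=20 C=57 D=32 E=55] avail[A=43 B=20 C=51 D=32 E=52] open={R1,R2,R3}
Step 4: commit R1 -> on_hand[A=43 B=20 C=54 D=32 E=55] avail[A=43 B=20 C=51 D=32 E=52] open={R2,R3}
Step 5: cancel R3 -> on_hand[A=43 B=20 C=54 D=32 E=55] avail[A=43 B=20 C=51 D=32 E=55] open={R2}
Step 6: commit R2 -> on_hand[A=43 B=20 C=51 D=32 E=55] avail[A=43 B=20 C=51 D=32 E=55] open={}
Step 7: reserve R4 E 7 -> on_hand[A=43 B=20 C=51 D=32 E=55] avail[A=43 B=20 C=51 D=32 E=48] open={R4}
Step 8: reserve R5 B 2 -> on_hand[A=43 B=20 C=51 D=32 E=55] avail[A=43 B=18 C=51 D=32 E=48] open={R4,R5}
Final available[C] = 51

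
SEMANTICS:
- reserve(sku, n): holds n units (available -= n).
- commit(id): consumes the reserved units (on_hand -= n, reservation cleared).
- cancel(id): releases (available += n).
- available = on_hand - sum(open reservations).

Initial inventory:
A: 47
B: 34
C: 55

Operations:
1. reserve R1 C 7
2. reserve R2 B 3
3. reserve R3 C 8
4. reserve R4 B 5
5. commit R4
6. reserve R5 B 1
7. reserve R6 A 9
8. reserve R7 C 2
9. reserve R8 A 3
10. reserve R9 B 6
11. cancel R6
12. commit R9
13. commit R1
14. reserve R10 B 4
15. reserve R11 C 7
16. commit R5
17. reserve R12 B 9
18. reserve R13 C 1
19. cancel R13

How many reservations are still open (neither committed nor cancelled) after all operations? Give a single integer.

Answer: 7

Derivation:
Step 1: reserve R1 C 7 -> on_hand[A=47 B=34 C=55] avail[A=47 B=34 C=48] open={R1}
Step 2: reserve R2 B 3 -> on_hand[A=47 B=34 C=55] avail[A=47 B=31 C=48] open={R1,R2}
Step 3: reserve R3 C 8 -> on_hand[A=47 B=34 C=55] avail[A=47 B=31 C=40] open={R1,R2,R3}
Step 4: reserve R4 B 5 -> on_hand[A=47 B=34 C=55] avail[A=47 B=26 C=40] open={R1,R2,R3,R4}
Step 5: commit R4 -> on_hand[A=47 B=29 C=55] avail[A=47 B=26 C=40] open={R1,R2,R3}
Step 6: reserve R5 B 1 -> on_hand[A=47 B=29 C=55] avail[A=47 B=25 C=40] open={R1,R2,R3,R5}
Step 7: reserve R6 A 9 -> on_hand[A=47 B=29 C=55] avail[A=38 B=25 C=40] open={R1,R2,R3,R5,R6}
Step 8: reserve R7 C 2 -> on_hand[A=47 B=29 C=55] avail[A=38 B=25 C=38] open={R1,R2,R3,R5,R6,R7}
Step 9: reserve R8 A 3 -> on_hand[A=47 B=29 C=55] avail[A=35 B=25 C=38] open={R1,R2,R3,R5,R6,R7,R8}
Step 10: reserve R9 B 6 -> on_hand[A=47 B=29 C=55] avail[A=35 B=19 C=38] open={R1,R2,R3,R5,R6,R7,R8,R9}
Step 11: cancel R6 -> on_hand[A=47 B=29 C=55] avail[A=44 B=19 C=38] open={R1,R2,R3,R5,R7,R8,R9}
Step 12: commit R9 -> on_hand[A=47 B=23 C=55] avail[A=44 B=19 C=38] open={R1,R2,R3,R5,R7,R8}
Step 13: commit R1 -> on_hand[A=47 B=23 C=48] avail[A=44 B=19 C=38] open={R2,R3,R5,R7,R8}
Step 14: reserve R10 B 4 -> on_hand[A=47 B=23 C=48] avail[A=44 B=15 C=38] open={R10,R2,R3,R5,R7,R8}
Step 15: reserve R11 C 7 -> on_hand[A=47 B=23 C=48] avail[A=44 B=15 C=31] open={R10,R11,R2,R3,R5,R7,R8}
Step 16: commit R5 -> on_hand[A=47 B=22 C=48] avail[A=44 B=15 C=31] open={R10,R11,R2,R3,R7,R8}
Step 17: reserve R12 B 9 -> on_hand[A=47 B=22 C=48] avail[A=44 B=6 C=31] open={R10,R11,R12,R2,R3,R7,R8}
Step 18: reserve R13 C 1 -> on_hand[A=47 B=22 C=48] avail[A=44 B=6 C=30] open={R10,R11,R12,R13,R2,R3,R7,R8}
Step 19: cancel R13 -> on_hand[A=47 B=22 C=48] avail[A=44 B=6 C=31] open={R10,R11,R12,R2,R3,R7,R8}
Open reservations: ['R10', 'R11', 'R12', 'R2', 'R3', 'R7', 'R8'] -> 7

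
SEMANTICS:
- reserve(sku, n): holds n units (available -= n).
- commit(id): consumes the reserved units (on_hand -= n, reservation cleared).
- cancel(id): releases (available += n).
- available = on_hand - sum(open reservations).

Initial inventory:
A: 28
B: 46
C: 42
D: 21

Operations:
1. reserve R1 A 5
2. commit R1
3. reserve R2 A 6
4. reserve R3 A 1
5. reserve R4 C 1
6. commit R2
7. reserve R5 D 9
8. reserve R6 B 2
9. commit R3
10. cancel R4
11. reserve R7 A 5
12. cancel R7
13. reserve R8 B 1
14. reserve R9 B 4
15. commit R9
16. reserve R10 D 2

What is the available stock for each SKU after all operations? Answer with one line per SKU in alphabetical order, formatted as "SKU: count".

Step 1: reserve R1 A 5 -> on_hand[A=28 B=46 C=42 D=21] avail[A=23 B=46 C=42 D=21] open={R1}
Step 2: commit R1 -> on_hand[A=23 B=46 C=42 D=21] avail[A=23 B=46 C=42 D=21] open={}
Step 3: reserve R2 A 6 -> on_hand[A=23 B=46 C=42 D=21] avail[A=17 B=46 C=42 D=21] open={R2}
Step 4: reserve R3 A 1 -> on_hand[A=23 B=46 C=42 D=21] avail[A=16 B=46 C=42 D=21] open={R2,R3}
Step 5: reserve R4 C 1 -> on_hand[A=23 B=46 C=42 D=21] avail[A=16 B=46 C=41 D=21] open={R2,R3,R4}
Step 6: commit R2 -> on_hand[A=17 B=46 C=42 D=21] avail[A=16 B=46 C=41 D=21] open={R3,R4}
Step 7: reserve R5 D 9 -> on_hand[A=17 B=46 C=42 D=21] avail[A=16 B=46 C=41 D=12] open={R3,R4,R5}
Step 8: reserve R6 B 2 -> on_hand[A=17 B=46 C=42 D=21] avail[A=16 B=44 C=41 D=12] open={R3,R4,R5,R6}
Step 9: commit R3 -> on_hand[A=16 B=46 C=42 D=21] avail[A=16 B=44 C=41 D=12] open={R4,R5,R6}
Step 10: cancel R4 -> on_hand[A=16 B=46 C=42 D=21] avail[A=16 B=44 C=42 D=12] open={R5,R6}
Step 11: reserve R7 A 5 -> on_hand[A=16 B=46 C=42 D=21] avail[A=11 B=44 C=42 D=12] open={R5,R6,R7}
Step 12: cancel R7 -> on_hand[A=16 B=46 C=42 D=21] avail[A=16 B=44 C=42 D=12] open={R5,R6}
Step 13: reserve R8 B 1 -> on_hand[A=16 B=46 C=42 D=21] avail[A=16 B=43 C=42 D=12] open={R5,R6,R8}
Step 14: reserve R9 B 4 -> on_hand[A=16 B=46 C=42 D=21] avail[A=16 B=39 C=42 D=12] open={R5,R6,R8,R9}
Step 15: commit R9 -> on_hand[A=16 B=42 C=42 D=21] avail[A=16 B=39 C=42 D=12] open={R5,R6,R8}
Step 16: reserve R10 D 2 -> on_hand[A=16 B=42 C=42 D=21] avail[A=16 B=39 C=42 D=10] open={R10,R5,R6,R8}

Answer: A: 16
B: 39
C: 42
D: 10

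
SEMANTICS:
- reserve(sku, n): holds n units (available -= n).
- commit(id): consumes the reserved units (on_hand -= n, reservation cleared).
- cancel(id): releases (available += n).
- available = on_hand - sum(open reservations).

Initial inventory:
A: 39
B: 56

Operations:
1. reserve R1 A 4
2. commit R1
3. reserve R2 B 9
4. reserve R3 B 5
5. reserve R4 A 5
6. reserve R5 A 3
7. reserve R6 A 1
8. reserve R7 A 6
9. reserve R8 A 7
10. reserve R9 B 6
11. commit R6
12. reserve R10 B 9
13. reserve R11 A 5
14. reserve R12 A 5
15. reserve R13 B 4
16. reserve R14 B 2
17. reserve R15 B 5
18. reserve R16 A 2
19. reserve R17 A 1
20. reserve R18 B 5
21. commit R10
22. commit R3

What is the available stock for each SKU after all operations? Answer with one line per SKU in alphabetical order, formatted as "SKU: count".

Answer: A: 0
B: 11

Derivation:
Step 1: reserve R1 A 4 -> on_hand[A=39 B=56] avail[A=35 B=56] open={R1}
Step 2: commit R1 -> on_hand[A=35 B=56] avail[A=35 B=56] open={}
Step 3: reserve R2 B 9 -> on_hand[A=35 B=56] avail[A=35 B=47] open={R2}
Step 4: reserve R3 B 5 -> on_hand[A=35 B=56] avail[A=35 B=42] open={R2,R3}
Step 5: reserve R4 A 5 -> on_hand[A=35 B=56] avail[A=30 B=42] open={R2,R3,R4}
Step 6: reserve R5 A 3 -> on_hand[A=35 B=56] avail[A=27 B=42] open={R2,R3,R4,R5}
Step 7: reserve R6 A 1 -> on_hand[A=35 B=56] avail[A=26 B=42] open={R2,R3,R4,R5,R6}
Step 8: reserve R7 A 6 -> on_hand[A=35 B=56] avail[A=20 B=42] open={R2,R3,R4,R5,R6,R7}
Step 9: reserve R8 A 7 -> on_hand[A=35 B=56] avail[A=13 B=42] open={R2,R3,R4,R5,R6,R7,R8}
Step 10: reserve R9 B 6 -> on_hand[A=35 B=56] avail[A=13 B=36] open={R2,R3,R4,R5,R6,R7,R8,R9}
Step 11: commit R6 -> on_hand[A=34 B=56] avail[A=13 B=36] open={R2,R3,R4,R5,R7,R8,R9}
Step 12: reserve R10 B 9 -> on_hand[A=34 B=56] avail[A=13 B=27] open={R10,R2,R3,R4,R5,R7,R8,R9}
Step 13: reserve R11 A 5 -> on_hand[A=34 B=56] avail[A=8 B=27] open={R10,R11,R2,R3,R4,R5,R7,R8,R9}
Step 14: reserve R12 A 5 -> on_hand[A=34 B=56] avail[A=3 B=27] open={R10,R11,R12,R2,R3,R4,R5,R7,R8,R9}
Step 15: reserve R13 B 4 -> on_hand[A=34 B=56] avail[A=3 B=23] open={R10,R11,R12,R13,R2,R3,R4,R5,R7,R8,R9}
Step 16: reserve R14 B 2 -> on_hand[A=34 B=56] avail[A=3 B=21] open={R10,R11,R12,R13,R14,R2,R3,R4,R5,R7,R8,R9}
Step 17: reserve R15 B 5 -> on_hand[A=34 B=56] avail[A=3 B=16] open={R10,R11,R12,R13,R14,R15,R2,R3,R4,R5,R7,R8,R9}
Step 18: reserve R16 A 2 -> on_hand[A=34 B=56] avail[A=1 B=16] open={R10,R11,R12,R13,R14,R15,R16,R2,R3,R4,R5,R7,R8,R9}
Step 19: reserve R17 A 1 -> on_hand[A=34 B=56] avail[A=0 B=16] open={R10,R11,R12,R13,R14,R15,R16,R17,R2,R3,R4,R5,R7,R8,R9}
Step 20: reserve R18 B 5 -> on_hand[A=34 B=56] avail[A=0 B=11] open={R10,R11,R12,R13,R14,R15,R16,R17,R18,R2,R3,R4,R5,R7,R8,R9}
Step 21: commit R10 -> on_hand[A=34 B=47] avail[A=0 B=11] open={R11,R12,R13,R14,R15,R16,R17,R18,R2,R3,R4,R5,R7,R8,R9}
Step 22: commit R3 -> on_hand[A=34 B=42] avail[A=0 B=11] open={R11,R12,R13,R14,R15,R16,R17,R18,R2,R4,R5,R7,R8,R9}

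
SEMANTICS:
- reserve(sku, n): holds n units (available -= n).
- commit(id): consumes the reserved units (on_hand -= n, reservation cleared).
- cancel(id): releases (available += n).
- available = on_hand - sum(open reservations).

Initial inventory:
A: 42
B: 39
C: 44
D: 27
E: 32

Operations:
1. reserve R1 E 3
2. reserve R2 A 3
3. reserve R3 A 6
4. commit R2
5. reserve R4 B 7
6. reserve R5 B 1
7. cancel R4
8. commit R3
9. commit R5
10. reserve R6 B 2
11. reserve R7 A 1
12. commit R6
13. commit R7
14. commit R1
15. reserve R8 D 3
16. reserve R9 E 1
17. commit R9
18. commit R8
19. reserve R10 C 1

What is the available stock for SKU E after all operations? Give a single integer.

Step 1: reserve R1 E 3 -> on_hand[A=42 B=39 C=44 D=27 E=32] avail[A=42 B=39 C=44 D=27 E=29] open={R1}
Step 2: reserve R2 A 3 -> on_hand[A=42 B=39 C=44 D=27 E=32] avail[A=39 B=39 C=44 D=27 E=29] open={R1,R2}
Step 3: reserve R3 A 6 -> on_hand[A=42 B=39 C=44 D=27 E=32] avail[A=33 B=39 C=44 D=27 E=29] open={R1,R2,R3}
Step 4: commit R2 -> on_hand[A=39 B=39 C=44 D=27 E=32] avail[A=33 B=39 C=44 D=27 E=29] open={R1,R3}
Step 5: reserve R4 B 7 -> on_hand[A=39 B=39 C=44 D=27 E=32] avail[A=33 B=32 C=44 D=27 E=29] open={R1,R3,R4}
Step 6: reserve R5 B 1 -> on_hand[A=39 B=39 C=44 D=27 E=32] avail[A=33 B=31 C=44 D=27 E=29] open={R1,R3,R4,R5}
Step 7: cancel R4 -> on_hand[A=39 B=39 C=44 D=27 E=32] avail[A=33 B=38 C=44 D=27 E=29] open={R1,R3,R5}
Step 8: commit R3 -> on_hand[A=33 B=39 C=44 D=27 E=32] avail[A=33 B=38 C=44 D=27 E=29] open={R1,R5}
Step 9: commit R5 -> on_hand[A=33 B=38 C=44 D=27 E=32] avail[A=33 B=38 C=44 D=27 E=29] open={R1}
Step 10: reserve R6 B 2 -> on_hand[A=33 B=38 C=44 D=27 E=32] avail[A=33 B=36 C=44 D=27 E=29] open={R1,R6}
Step 11: reserve R7 A 1 -> on_hand[A=33 B=38 C=44 D=27 E=32] avail[A=32 B=36 C=44 D=27 E=29] open={R1,R6,R7}
Step 12: commit R6 -> on_hand[A=33 B=36 C=44 D=27 E=32] avail[A=32 B=36 C=44 D=27 E=29] open={R1,R7}
Step 13: commit R7 -> on_hand[A=32 B=36 C=44 D=27 E=32] avail[A=32 B=36 C=44 D=27 E=29] open={R1}
Step 14: commit R1 -> on_hand[A=32 B=36 C=44 D=27 E=29] avail[A=32 B=36 C=44 D=27 E=29] open={}
Step 15: reserve R8 D 3 -> on_hand[A=32 B=36 C=44 D=27 E=29] avail[A=32 B=36 C=44 D=24 E=29] open={R8}
Step 16: reserve R9 E 1 -> on_hand[A=32 B=36 C=44 D=27 E=29] avail[A=32 B=36 C=44 D=24 E=28] open={R8,R9}
Step 17: commit R9 -> on_hand[A=32 B=36 C=44 D=27 E=28] avail[A=32 B=36 C=44 D=24 E=28] open={R8}
Step 18: commit R8 -> on_hand[A=32 B=36 C=44 D=24 E=28] avail[A=32 B=36 C=44 D=24 E=28] open={}
Step 19: reserve R10 C 1 -> on_hand[A=32 B=36 C=44 D=24 E=28] avail[A=32 B=36 C=43 D=24 E=28] open={R10}
Final available[E] = 28

Answer: 28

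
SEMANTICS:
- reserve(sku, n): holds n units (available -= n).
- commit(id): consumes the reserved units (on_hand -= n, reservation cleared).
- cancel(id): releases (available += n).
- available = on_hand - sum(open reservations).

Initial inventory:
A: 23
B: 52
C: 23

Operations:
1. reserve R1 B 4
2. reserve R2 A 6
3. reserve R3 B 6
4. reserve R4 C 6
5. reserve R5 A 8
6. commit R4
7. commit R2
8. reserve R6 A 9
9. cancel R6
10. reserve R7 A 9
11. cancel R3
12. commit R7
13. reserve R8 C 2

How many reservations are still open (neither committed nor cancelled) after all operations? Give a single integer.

Step 1: reserve R1 B 4 -> on_hand[A=23 B=52 C=23] avail[A=23 B=48 C=23] open={R1}
Step 2: reserve R2 A 6 -> on_hand[A=23 B=52 C=23] avail[A=17 B=48 C=23] open={R1,R2}
Step 3: reserve R3 B 6 -> on_hand[A=23 B=52 C=23] avail[A=17 B=42 C=23] open={R1,R2,R3}
Step 4: reserve R4 C 6 -> on_hand[A=23 B=52 C=23] avail[A=17 B=42 C=17] open={R1,R2,R3,R4}
Step 5: reserve R5 A 8 -> on_hand[A=23 B=52 C=23] avail[A=9 B=42 C=17] open={R1,R2,R3,R4,R5}
Step 6: commit R4 -> on_hand[A=23 B=52 C=17] avail[A=9 B=42 C=17] open={R1,R2,R3,R5}
Step 7: commit R2 -> on_hand[A=17 B=52 C=17] avail[A=9 B=42 C=17] open={R1,R3,R5}
Step 8: reserve R6 A 9 -> on_hand[A=17 B=52 C=17] avail[A=0 B=42 C=17] open={R1,R3,R5,R6}
Step 9: cancel R6 -> on_hand[A=17 B=52 C=17] avail[A=9 B=42 C=17] open={R1,R3,R5}
Step 10: reserve R7 A 9 -> on_hand[A=17 B=52 C=17] avail[A=0 B=42 C=17] open={R1,R3,R5,R7}
Step 11: cancel R3 -> on_hand[A=17 B=52 C=17] avail[A=0 B=48 C=17] open={R1,R5,R7}
Step 12: commit R7 -> on_hand[A=8 B=52 C=17] avail[A=0 B=48 C=17] open={R1,R5}
Step 13: reserve R8 C 2 -> on_hand[A=8 B=52 C=17] avail[A=0 B=48 C=15] open={R1,R5,R8}
Open reservations: ['R1', 'R5', 'R8'] -> 3

Answer: 3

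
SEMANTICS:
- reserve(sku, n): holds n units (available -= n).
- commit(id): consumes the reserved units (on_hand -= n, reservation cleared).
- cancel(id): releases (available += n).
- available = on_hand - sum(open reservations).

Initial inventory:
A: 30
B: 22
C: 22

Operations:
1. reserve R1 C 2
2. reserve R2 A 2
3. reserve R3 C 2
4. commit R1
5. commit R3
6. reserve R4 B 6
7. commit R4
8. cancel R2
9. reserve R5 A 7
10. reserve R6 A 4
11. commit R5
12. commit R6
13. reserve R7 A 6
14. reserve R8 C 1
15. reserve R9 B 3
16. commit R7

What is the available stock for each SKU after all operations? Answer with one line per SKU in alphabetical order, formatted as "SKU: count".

Answer: A: 13
B: 13
C: 17

Derivation:
Step 1: reserve R1 C 2 -> on_hand[A=30 B=22 C=22] avail[A=30 B=22 C=20] open={R1}
Step 2: reserve R2 A 2 -> on_hand[A=30 B=22 C=22] avail[A=28 B=22 C=20] open={R1,R2}
Step 3: reserve R3 C 2 -> on_hand[A=30 B=22 C=22] avail[A=28 B=22 C=18] open={R1,R2,R3}
Step 4: commit R1 -> on_hand[A=30 B=22 C=20] avail[A=28 B=22 C=18] open={R2,R3}
Step 5: commit R3 -> on_hand[A=30 B=22 C=18] avail[A=28 B=22 C=18] open={R2}
Step 6: reserve R4 B 6 -> on_hand[A=30 B=22 C=18] avail[A=28 B=16 C=18] open={R2,R4}
Step 7: commit R4 -> on_hand[A=30 B=16 C=18] avail[A=28 B=16 C=18] open={R2}
Step 8: cancel R2 -> on_hand[A=30 B=16 C=18] avail[A=30 B=16 C=18] open={}
Step 9: reserve R5 A 7 -> on_hand[A=30 B=16 C=18] avail[A=23 B=16 C=18] open={R5}
Step 10: reserve R6 A 4 -> on_hand[A=30 B=16 C=18] avail[A=19 B=16 C=18] open={R5,R6}
Step 11: commit R5 -> on_hand[A=23 B=16 C=18] avail[A=19 B=16 C=18] open={R6}
Step 12: commit R6 -> on_hand[A=19 B=16 C=18] avail[A=19 B=16 C=18] open={}
Step 13: reserve R7 A 6 -> on_hand[A=19 B=16 C=18] avail[A=13 B=16 C=18] open={R7}
Step 14: reserve R8 C 1 -> on_hand[A=19 B=16 C=18] avail[A=13 B=16 C=17] open={R7,R8}
Step 15: reserve R9 B 3 -> on_hand[A=19 B=16 C=18] avail[A=13 B=13 C=17] open={R7,R8,R9}
Step 16: commit R7 -> on_hand[A=13 B=16 C=18] avail[A=13 B=13 C=17] open={R8,R9}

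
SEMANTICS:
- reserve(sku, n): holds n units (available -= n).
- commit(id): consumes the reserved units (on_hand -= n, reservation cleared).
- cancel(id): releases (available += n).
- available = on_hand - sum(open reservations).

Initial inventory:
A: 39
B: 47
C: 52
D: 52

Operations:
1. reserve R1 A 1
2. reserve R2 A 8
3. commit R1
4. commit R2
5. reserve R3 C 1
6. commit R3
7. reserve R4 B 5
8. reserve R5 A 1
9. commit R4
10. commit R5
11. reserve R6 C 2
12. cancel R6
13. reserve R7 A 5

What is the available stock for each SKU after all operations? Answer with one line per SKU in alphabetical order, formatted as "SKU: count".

Answer: A: 24
B: 42
C: 51
D: 52

Derivation:
Step 1: reserve R1 A 1 -> on_hand[A=39 B=47 C=52 D=52] avail[A=38 B=47 C=52 D=52] open={R1}
Step 2: reserve R2 A 8 -> on_hand[A=39 B=47 C=52 D=52] avail[A=30 B=47 C=52 D=52] open={R1,R2}
Step 3: commit R1 -> on_hand[A=38 B=47 C=52 D=52] avail[A=30 B=47 C=52 D=52] open={R2}
Step 4: commit R2 -> on_hand[A=30 B=47 C=52 D=52] avail[A=30 B=47 C=52 D=52] open={}
Step 5: reserve R3 C 1 -> on_hand[A=30 B=47 C=52 D=52] avail[A=30 B=47 C=51 D=52] open={R3}
Step 6: commit R3 -> on_hand[A=30 B=47 C=51 D=52] avail[A=30 B=47 C=51 D=52] open={}
Step 7: reserve R4 B 5 -> on_hand[A=30 B=47 C=51 D=52] avail[A=30 B=42 C=51 D=52] open={R4}
Step 8: reserve R5 A 1 -> on_hand[A=30 B=47 C=51 D=52] avail[A=29 B=42 C=51 D=52] open={R4,R5}
Step 9: commit R4 -> on_hand[A=30 B=42 C=51 D=52] avail[A=29 B=42 C=51 D=52] open={R5}
Step 10: commit R5 -> on_hand[A=29 B=42 C=51 D=52] avail[A=29 B=42 C=51 D=52] open={}
Step 11: reserve R6 C 2 -> on_hand[A=29 B=42 C=51 D=52] avail[A=29 B=42 C=49 D=52] open={R6}
Step 12: cancel R6 -> on_hand[A=29 B=42 C=51 D=52] avail[A=29 B=42 C=51 D=52] open={}
Step 13: reserve R7 A 5 -> on_hand[A=29 B=42 C=51 D=52] avail[A=24 B=42 C=51 D=52] open={R7}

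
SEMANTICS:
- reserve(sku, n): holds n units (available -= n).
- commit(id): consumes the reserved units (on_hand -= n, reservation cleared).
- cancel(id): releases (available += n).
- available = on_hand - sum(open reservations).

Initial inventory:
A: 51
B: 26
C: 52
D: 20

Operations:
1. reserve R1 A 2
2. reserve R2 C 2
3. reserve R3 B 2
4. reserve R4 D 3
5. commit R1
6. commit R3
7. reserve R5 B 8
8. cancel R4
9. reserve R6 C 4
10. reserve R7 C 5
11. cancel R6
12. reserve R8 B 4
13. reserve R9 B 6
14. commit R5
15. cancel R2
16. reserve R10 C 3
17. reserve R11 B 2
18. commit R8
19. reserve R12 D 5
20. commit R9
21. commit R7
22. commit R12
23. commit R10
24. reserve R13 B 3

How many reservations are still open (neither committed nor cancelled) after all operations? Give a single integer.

Step 1: reserve R1 A 2 -> on_hand[A=51 B=26 C=52 D=20] avail[A=49 B=26 C=52 D=20] open={R1}
Step 2: reserve R2 C 2 -> on_hand[A=51 B=26 C=52 D=20] avail[A=49 B=26 C=50 D=20] open={R1,R2}
Step 3: reserve R3 B 2 -> on_hand[A=51 B=26 C=52 D=20] avail[A=49 B=24 C=50 D=20] open={R1,R2,R3}
Step 4: reserve R4 D 3 -> on_hand[A=51 B=26 C=52 D=20] avail[A=49 B=24 C=50 D=17] open={R1,R2,R3,R4}
Step 5: commit R1 -> on_hand[A=49 B=26 C=52 D=20] avail[A=49 B=24 C=50 D=17] open={R2,R3,R4}
Step 6: commit R3 -> on_hand[A=49 B=24 C=52 D=20] avail[A=49 B=24 C=50 D=17] open={R2,R4}
Step 7: reserve R5 B 8 -> on_hand[A=49 B=24 C=52 D=20] avail[A=49 B=16 C=50 D=17] open={R2,R4,R5}
Step 8: cancel R4 -> on_hand[A=49 B=24 C=52 D=20] avail[A=49 B=16 C=50 D=20] open={R2,R5}
Step 9: reserve R6 C 4 -> on_hand[A=49 B=24 C=52 D=20] avail[A=49 B=16 C=46 D=20] open={R2,R5,R6}
Step 10: reserve R7 C 5 -> on_hand[A=49 B=24 C=52 D=20] avail[A=49 B=16 C=41 D=20] open={R2,R5,R6,R7}
Step 11: cancel R6 -> on_hand[A=49 B=24 C=52 D=20] avail[A=49 B=16 C=45 D=20] open={R2,R5,R7}
Step 12: reserve R8 B 4 -> on_hand[A=49 B=24 C=52 D=20] avail[A=49 B=12 C=45 D=20] open={R2,R5,R7,R8}
Step 13: reserve R9 B 6 -> on_hand[A=49 B=24 C=52 D=20] avail[A=49 B=6 C=45 D=20] open={R2,R5,R7,R8,R9}
Step 14: commit R5 -> on_hand[A=49 B=16 C=52 D=20] avail[A=49 B=6 C=45 D=20] open={R2,R7,R8,R9}
Step 15: cancel R2 -> on_hand[A=49 B=16 C=52 D=20] avail[A=49 B=6 C=47 D=20] open={R7,R8,R9}
Step 16: reserve R10 C 3 -> on_hand[A=49 B=16 C=52 D=20] avail[A=49 B=6 C=44 D=20] open={R10,R7,R8,R9}
Step 17: reserve R11 B 2 -> on_hand[A=49 B=16 C=52 D=20] avail[A=49 B=4 C=44 D=20] open={R10,R11,R7,R8,R9}
Step 18: commit R8 -> on_hand[A=49 B=12 C=52 D=20] avail[A=49 B=4 C=44 D=20] open={R10,R11,R7,R9}
Step 19: reserve R12 D 5 -> on_hand[A=49 B=12 C=52 D=20] avail[A=49 B=4 C=44 D=15] open={R10,R11,R12,R7,R9}
Step 20: commit R9 -> on_hand[A=49 B=6 C=52 D=20] avail[A=49 B=4 C=44 D=15] open={R10,R11,R12,R7}
Step 21: commit R7 -> on_hand[A=49 B=6 C=47 D=20] avail[A=49 B=4 C=44 D=15] open={R10,R11,R12}
Step 22: commit R12 -> on_hand[A=49 B=6 C=47 D=15] avail[A=49 B=4 C=44 D=15] open={R10,R11}
Step 23: commit R10 -> on_hand[A=49 B=6 C=44 D=15] avail[A=49 B=4 C=44 D=15] open={R11}
Step 24: reserve R13 B 3 -> on_hand[A=49 B=6 C=44 D=15] avail[A=49 B=1 C=44 D=15] open={R11,R13}
Open reservations: ['R11', 'R13'] -> 2

Answer: 2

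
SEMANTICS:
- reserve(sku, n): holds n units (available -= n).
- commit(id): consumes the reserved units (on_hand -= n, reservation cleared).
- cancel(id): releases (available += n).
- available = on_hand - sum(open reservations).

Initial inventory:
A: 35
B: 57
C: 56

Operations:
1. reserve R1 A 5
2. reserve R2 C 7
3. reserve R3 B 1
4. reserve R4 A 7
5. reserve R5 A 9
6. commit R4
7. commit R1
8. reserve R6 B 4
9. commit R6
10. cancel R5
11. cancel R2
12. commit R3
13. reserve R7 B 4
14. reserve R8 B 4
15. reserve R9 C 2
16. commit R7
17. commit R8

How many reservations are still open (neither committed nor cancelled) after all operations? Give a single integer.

Step 1: reserve R1 A 5 -> on_hand[A=35 B=57 C=56] avail[A=30 B=57 C=56] open={R1}
Step 2: reserve R2 C 7 -> on_hand[A=35 B=57 C=56] avail[A=30 B=57 C=49] open={R1,R2}
Step 3: reserve R3 B 1 -> on_hand[A=35 B=57 C=56] avail[A=30 B=56 C=49] open={R1,R2,R3}
Step 4: reserve R4 A 7 -> on_hand[A=35 B=57 C=56] avail[A=23 B=56 C=49] open={R1,R2,R3,R4}
Step 5: reserve R5 A 9 -> on_hand[A=35 B=57 C=56] avail[A=14 B=56 C=49] open={R1,R2,R3,R4,R5}
Step 6: commit R4 -> on_hand[A=28 B=57 C=56] avail[A=14 B=56 C=49] open={R1,R2,R3,R5}
Step 7: commit R1 -> on_hand[A=23 B=57 C=56] avail[A=14 B=56 C=49] open={R2,R3,R5}
Step 8: reserve R6 B 4 -> on_hand[A=23 B=57 C=56] avail[A=14 B=52 C=49] open={R2,R3,R5,R6}
Step 9: commit R6 -> on_hand[A=23 B=53 C=56] avail[A=14 B=52 C=49] open={R2,R3,R5}
Step 10: cancel R5 -> on_hand[A=23 B=53 C=56] avail[A=23 B=52 C=49] open={R2,R3}
Step 11: cancel R2 -> on_hand[A=23 B=53 C=56] avail[A=23 B=52 C=56] open={R3}
Step 12: commit R3 -> on_hand[A=23 B=52 C=56] avail[A=23 B=52 C=56] open={}
Step 13: reserve R7 B 4 -> on_hand[A=23 B=52 C=56] avail[A=23 B=48 C=56] open={R7}
Step 14: reserve R8 B 4 -> on_hand[A=23 B=52 C=56] avail[A=23 B=44 C=56] open={R7,R8}
Step 15: reserve R9 C 2 -> on_hand[A=23 B=52 C=56] avail[A=23 B=44 C=54] open={R7,R8,R9}
Step 16: commit R7 -> on_hand[A=23 B=48 C=56] avail[A=23 B=44 C=54] open={R8,R9}
Step 17: commit R8 -> on_hand[A=23 B=44 C=56] avail[A=23 B=44 C=54] open={R9}
Open reservations: ['R9'] -> 1

Answer: 1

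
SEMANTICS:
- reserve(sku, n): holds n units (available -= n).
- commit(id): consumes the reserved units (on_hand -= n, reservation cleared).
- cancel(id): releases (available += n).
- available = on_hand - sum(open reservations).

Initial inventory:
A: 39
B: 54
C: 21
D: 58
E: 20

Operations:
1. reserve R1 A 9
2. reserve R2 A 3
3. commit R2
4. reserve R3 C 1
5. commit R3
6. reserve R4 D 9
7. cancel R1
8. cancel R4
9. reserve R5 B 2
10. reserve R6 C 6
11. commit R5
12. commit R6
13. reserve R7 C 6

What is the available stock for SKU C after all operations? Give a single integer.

Answer: 8

Derivation:
Step 1: reserve R1 A 9 -> on_hand[A=39 B=54 C=21 D=58 E=20] avail[A=30 B=54 C=21 D=58 E=20] open={R1}
Step 2: reserve R2 A 3 -> on_hand[A=39 B=54 C=21 D=58 E=20] avail[A=27 B=54 C=21 D=58 E=20] open={R1,R2}
Step 3: commit R2 -> on_hand[A=36 B=54 C=21 D=58 E=20] avail[A=27 B=54 C=21 D=58 E=20] open={R1}
Step 4: reserve R3 C 1 -> on_hand[A=36 B=54 C=21 D=58 E=20] avail[A=27 B=54 C=20 D=58 E=20] open={R1,R3}
Step 5: commit R3 -> on_hand[A=36 B=54 C=20 D=58 E=20] avail[A=27 B=54 C=20 D=58 E=20] open={R1}
Step 6: reserve R4 D 9 -> on_hand[A=36 B=54 C=20 D=58 E=20] avail[A=27 B=54 C=20 D=49 E=20] open={R1,R4}
Step 7: cancel R1 -> on_hand[A=36 B=54 C=20 D=58 E=20] avail[A=36 B=54 C=20 D=49 E=20] open={R4}
Step 8: cancel R4 -> on_hand[A=36 B=54 C=20 D=58 E=20] avail[A=36 B=54 C=20 D=58 E=20] open={}
Step 9: reserve R5 B 2 -> on_hand[A=36 B=54 C=20 D=58 E=20] avail[A=36 B=52 C=20 D=58 E=20] open={R5}
Step 10: reserve R6 C 6 -> on_hand[A=36 B=54 C=20 D=58 E=20] avail[A=36 B=52 C=14 D=58 E=20] open={R5,R6}
Step 11: commit R5 -> on_hand[A=36 B=52 C=20 D=58 E=20] avail[A=36 B=52 C=14 D=58 E=20] open={R6}
Step 12: commit R6 -> on_hand[A=36 B=52 C=14 D=58 E=20] avail[A=36 B=52 C=14 D=58 E=20] open={}
Step 13: reserve R7 C 6 -> on_hand[A=36 B=52 C=14 D=58 E=20] avail[A=36 B=52 C=8 D=58 E=20] open={R7}
Final available[C] = 8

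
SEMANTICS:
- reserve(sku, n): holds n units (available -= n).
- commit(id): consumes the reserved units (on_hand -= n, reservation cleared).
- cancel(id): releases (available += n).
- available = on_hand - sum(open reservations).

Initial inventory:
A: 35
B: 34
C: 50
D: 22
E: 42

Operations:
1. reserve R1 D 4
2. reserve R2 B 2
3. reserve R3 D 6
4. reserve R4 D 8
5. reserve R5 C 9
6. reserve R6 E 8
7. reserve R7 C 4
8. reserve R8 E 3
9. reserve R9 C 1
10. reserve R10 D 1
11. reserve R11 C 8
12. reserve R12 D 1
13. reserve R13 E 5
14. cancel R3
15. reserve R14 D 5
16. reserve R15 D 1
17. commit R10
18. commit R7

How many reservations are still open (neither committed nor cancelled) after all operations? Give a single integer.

Answer: 12

Derivation:
Step 1: reserve R1 D 4 -> on_hand[A=35 B=34 C=50 D=22 E=42] avail[A=35 B=34 C=50 D=18 E=42] open={R1}
Step 2: reserve R2 B 2 -> on_hand[A=35 B=34 C=50 D=22 E=42] avail[A=35 B=32 C=50 D=18 E=42] open={R1,R2}
Step 3: reserve R3 D 6 -> on_hand[A=35 B=34 C=50 D=22 E=42] avail[A=35 B=32 C=50 D=12 E=42] open={R1,R2,R3}
Step 4: reserve R4 D 8 -> on_hand[A=35 B=34 C=50 D=22 E=42] avail[A=35 B=32 C=50 D=4 E=42] open={R1,R2,R3,R4}
Step 5: reserve R5 C 9 -> on_hand[A=35 B=34 C=50 D=22 E=42] avail[A=35 B=32 C=41 D=4 E=42] open={R1,R2,R3,R4,R5}
Step 6: reserve R6 E 8 -> on_hand[A=35 B=34 C=50 D=22 E=42] avail[A=35 B=32 C=41 D=4 E=34] open={R1,R2,R3,R4,R5,R6}
Step 7: reserve R7 C 4 -> on_hand[A=35 B=34 C=50 D=22 E=42] avail[A=35 B=32 C=37 D=4 E=34] open={R1,R2,R3,R4,R5,R6,R7}
Step 8: reserve R8 E 3 -> on_hand[A=35 B=34 C=50 D=22 E=42] avail[A=35 B=32 C=37 D=4 E=31] open={R1,R2,R3,R4,R5,R6,R7,R8}
Step 9: reserve R9 C 1 -> on_hand[A=35 B=34 C=50 D=22 E=42] avail[A=35 B=32 C=36 D=4 E=31] open={R1,R2,R3,R4,R5,R6,R7,R8,R9}
Step 10: reserve R10 D 1 -> on_hand[A=35 B=34 C=50 D=22 E=42] avail[A=35 B=32 C=36 D=3 E=31] open={R1,R10,R2,R3,R4,R5,R6,R7,R8,R9}
Step 11: reserve R11 C 8 -> on_hand[A=35 B=34 C=50 D=22 E=42] avail[A=35 B=32 C=28 D=3 E=31] open={R1,R10,R11,R2,R3,R4,R5,R6,R7,R8,R9}
Step 12: reserve R12 D 1 -> on_hand[A=35 B=34 C=50 D=22 E=42] avail[A=35 B=32 C=28 D=2 E=31] open={R1,R10,R11,R12,R2,R3,R4,R5,R6,R7,R8,R9}
Step 13: reserve R13 E 5 -> on_hand[A=35 B=34 C=50 D=22 E=42] avail[A=35 B=32 C=28 D=2 E=26] open={R1,R10,R11,R12,R13,R2,R3,R4,R5,R6,R7,R8,R9}
Step 14: cancel R3 -> on_hand[A=35 B=34 C=50 D=22 E=42] avail[A=35 B=32 C=28 D=8 E=26] open={R1,R10,R11,R12,R13,R2,R4,R5,R6,R7,R8,R9}
Step 15: reserve R14 D 5 -> on_hand[A=35 B=34 C=50 D=22 E=42] avail[A=35 B=32 C=28 D=3 E=26] open={R1,R10,R11,R12,R13,R14,R2,R4,R5,R6,R7,R8,R9}
Step 16: reserve R15 D 1 -> on_hand[A=35 B=34 C=50 D=22 E=42] avail[A=35 B=32 C=28 D=2 E=26] open={R1,R10,R11,R12,R13,R14,R15,R2,R4,R5,R6,R7,R8,R9}
Step 17: commit R10 -> on_hand[A=35 B=34 C=50 D=21 E=42] avail[A=35 B=32 C=28 D=2 E=26] open={R1,R11,R12,R13,R14,R15,R2,R4,R5,R6,R7,R8,R9}
Step 18: commit R7 -> on_hand[A=35 B=34 C=46 D=21 E=42] avail[A=35 B=32 C=28 D=2 E=26] open={R1,R11,R12,R13,R14,R15,R2,R4,R5,R6,R8,R9}
Open reservations: ['R1', 'R11', 'R12', 'R13', 'R14', 'R15', 'R2', 'R4', 'R5', 'R6', 'R8', 'R9'] -> 12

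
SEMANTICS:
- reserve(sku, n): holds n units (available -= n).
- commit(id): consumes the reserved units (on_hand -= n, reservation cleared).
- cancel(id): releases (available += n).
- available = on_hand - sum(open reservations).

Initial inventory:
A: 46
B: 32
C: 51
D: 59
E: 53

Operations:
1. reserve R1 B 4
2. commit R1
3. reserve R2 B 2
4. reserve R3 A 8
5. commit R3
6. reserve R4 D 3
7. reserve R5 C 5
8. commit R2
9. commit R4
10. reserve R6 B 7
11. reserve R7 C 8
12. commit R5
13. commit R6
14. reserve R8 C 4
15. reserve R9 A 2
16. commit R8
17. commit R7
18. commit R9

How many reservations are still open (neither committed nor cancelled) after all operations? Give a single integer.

Step 1: reserve R1 B 4 -> on_hand[A=46 B=32 C=51 D=59 E=53] avail[A=46 B=28 C=51 D=59 E=53] open={R1}
Step 2: commit R1 -> on_hand[A=46 B=28 C=51 D=59 E=53] avail[A=46 B=28 C=51 D=59 E=53] open={}
Step 3: reserve R2 B 2 -> on_hand[A=46 B=28 C=51 D=59 E=53] avail[A=46 B=26 C=51 D=59 E=53] open={R2}
Step 4: reserve R3 A 8 -> on_hand[A=46 B=28 C=51 D=59 E=53] avail[A=38 B=26 C=51 D=59 E=53] open={R2,R3}
Step 5: commit R3 -> on_hand[A=38 B=28 C=51 D=59 E=53] avail[A=38 B=26 C=51 D=59 E=53] open={R2}
Step 6: reserve R4 D 3 -> on_hand[A=38 B=28 C=51 D=59 E=53] avail[A=38 B=26 C=51 D=56 E=53] open={R2,R4}
Step 7: reserve R5 C 5 -> on_hand[A=38 B=28 C=51 D=59 E=53] avail[A=38 B=26 C=46 D=56 E=53] open={R2,R4,R5}
Step 8: commit R2 -> on_hand[A=38 B=26 C=51 D=59 E=53] avail[A=38 B=26 C=46 D=56 E=53] open={R4,R5}
Step 9: commit R4 -> on_hand[A=38 B=26 C=51 D=56 E=53] avail[A=38 B=26 C=46 D=56 E=53] open={R5}
Step 10: reserve R6 B 7 -> on_hand[A=38 B=26 C=51 D=56 E=53] avail[A=38 B=19 C=46 D=56 E=53] open={R5,R6}
Step 11: reserve R7 C 8 -> on_hand[A=38 B=26 C=51 D=56 E=53] avail[A=38 B=19 C=38 D=56 E=53] open={R5,R6,R7}
Step 12: commit R5 -> on_hand[A=38 B=26 C=46 D=56 E=53] avail[A=38 B=19 C=38 D=56 E=53] open={R6,R7}
Step 13: commit R6 -> on_hand[A=38 B=19 C=46 D=56 E=53] avail[A=38 B=19 C=38 D=56 E=53] open={R7}
Step 14: reserve R8 C 4 -> on_hand[A=38 B=19 C=46 D=56 E=53] avail[A=38 B=19 C=34 D=56 E=53] open={R7,R8}
Step 15: reserve R9 A 2 -> on_hand[A=38 B=19 C=46 D=56 E=53] avail[A=36 B=19 C=34 D=56 E=53] open={R7,R8,R9}
Step 16: commit R8 -> on_hand[A=38 B=19 C=42 D=56 E=53] avail[A=36 B=19 C=34 D=56 E=53] open={R7,R9}
Step 17: commit R7 -> on_hand[A=38 B=19 C=34 D=56 E=53] avail[A=36 B=19 C=34 D=56 E=53] open={R9}
Step 18: commit R9 -> on_hand[A=36 B=19 C=34 D=56 E=53] avail[A=36 B=19 C=34 D=56 E=53] open={}
Open reservations: [] -> 0

Answer: 0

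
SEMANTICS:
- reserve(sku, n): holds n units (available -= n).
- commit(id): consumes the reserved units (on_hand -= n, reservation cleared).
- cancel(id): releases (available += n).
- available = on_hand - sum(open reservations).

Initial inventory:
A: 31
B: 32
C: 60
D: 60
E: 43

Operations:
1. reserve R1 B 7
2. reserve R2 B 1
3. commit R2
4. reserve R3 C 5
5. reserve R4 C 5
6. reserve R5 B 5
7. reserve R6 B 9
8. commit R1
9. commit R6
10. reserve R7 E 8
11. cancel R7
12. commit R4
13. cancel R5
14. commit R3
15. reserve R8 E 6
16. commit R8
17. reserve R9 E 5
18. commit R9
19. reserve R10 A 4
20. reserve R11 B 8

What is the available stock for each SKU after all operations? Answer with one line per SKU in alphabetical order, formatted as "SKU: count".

Step 1: reserve R1 B 7 -> on_hand[A=31 B=32 C=60 D=60 E=43] avail[A=31 B=25 C=60 D=60 E=43] open={R1}
Step 2: reserve R2 B 1 -> on_hand[A=31 B=32 C=60 D=60 E=43] avail[A=31 B=24 C=60 D=60 E=43] open={R1,R2}
Step 3: commit R2 -> on_hand[A=31 B=31 C=60 D=60 E=43] avail[A=31 B=24 C=60 D=60 E=43] open={R1}
Step 4: reserve R3 C 5 -> on_hand[A=31 B=31 C=60 D=60 E=43] avail[A=31 B=24 C=55 D=60 E=43] open={R1,R3}
Step 5: reserve R4 C 5 -> on_hand[A=31 B=31 C=60 D=60 E=43] avail[A=31 B=24 C=50 D=60 E=43] open={R1,R3,R4}
Step 6: reserve R5 B 5 -> on_hand[A=31 B=31 C=60 D=60 E=43] avail[A=31 B=19 C=50 D=60 E=43] open={R1,R3,R4,R5}
Step 7: reserve R6 B 9 -> on_hand[A=31 B=31 C=60 D=60 E=43] avail[A=31 B=10 C=50 D=60 E=43] open={R1,R3,R4,R5,R6}
Step 8: commit R1 -> on_hand[A=31 B=24 C=60 D=60 E=43] avail[A=31 B=10 C=50 D=60 E=43] open={R3,R4,R5,R6}
Step 9: commit R6 -> on_hand[A=31 B=15 C=60 D=60 E=43] avail[A=31 B=10 C=50 D=60 E=43] open={R3,R4,R5}
Step 10: reserve R7 E 8 -> on_hand[A=31 B=15 C=60 D=60 E=43] avail[A=31 B=10 C=50 D=60 E=35] open={R3,R4,R5,R7}
Step 11: cancel R7 -> on_hand[A=31 B=15 C=60 D=60 E=43] avail[A=31 B=10 C=50 D=60 E=43] open={R3,R4,R5}
Step 12: commit R4 -> on_hand[A=31 B=15 C=55 D=60 E=43] avail[A=31 B=10 C=50 D=60 E=43] open={R3,R5}
Step 13: cancel R5 -> on_hand[A=31 B=15 C=55 D=60 E=43] avail[A=31 B=15 C=50 D=60 E=43] open={R3}
Step 14: commit R3 -> on_hand[A=31 B=15 C=50 D=60 E=43] avail[A=31 B=15 C=50 D=60 E=43] open={}
Step 15: reserve R8 E 6 -> on_hand[A=31 B=15 C=50 D=60 E=43] avail[A=31 B=15 C=50 D=60 E=37] open={R8}
Step 16: commit R8 -> on_hand[A=31 B=15 C=50 D=60 E=37] avail[A=31 B=15 C=50 D=60 E=37] open={}
Step 17: reserve R9 E 5 -> on_hand[A=31 B=15 C=50 D=60 E=37] avail[A=31 B=15 C=50 D=60 E=32] open={R9}
Step 18: commit R9 -> on_hand[A=31 B=15 C=50 D=60 E=32] avail[A=31 B=15 C=50 D=60 E=32] open={}
Step 19: reserve R10 A 4 -> on_hand[A=31 B=15 C=50 D=60 E=32] avail[A=27 B=15 C=50 D=60 E=32] open={R10}
Step 20: reserve R11 B 8 -> on_hand[A=31 B=15 C=50 D=60 E=32] avail[A=27 B=7 C=50 D=60 E=32] open={R10,R11}

Answer: A: 27
B: 7
C: 50
D: 60
E: 32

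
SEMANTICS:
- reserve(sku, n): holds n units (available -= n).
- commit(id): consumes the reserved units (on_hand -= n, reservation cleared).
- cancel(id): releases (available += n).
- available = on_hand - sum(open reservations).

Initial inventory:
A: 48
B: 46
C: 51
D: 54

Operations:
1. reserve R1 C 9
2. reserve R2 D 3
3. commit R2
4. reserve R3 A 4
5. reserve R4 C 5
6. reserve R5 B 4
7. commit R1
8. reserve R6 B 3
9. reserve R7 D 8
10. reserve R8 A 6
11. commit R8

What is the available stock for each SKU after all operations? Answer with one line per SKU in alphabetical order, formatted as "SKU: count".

Step 1: reserve R1 C 9 -> on_hand[A=48 B=46 C=51 D=54] avail[A=48 B=46 C=42 D=54] open={R1}
Step 2: reserve R2 D 3 -> on_hand[A=48 B=46 C=51 D=54] avail[A=48 B=46 C=42 D=51] open={R1,R2}
Step 3: commit R2 -> on_hand[A=48 B=46 C=51 D=51] avail[A=48 B=46 C=42 D=51] open={R1}
Step 4: reserve R3 A 4 -> on_hand[A=48 B=46 C=51 D=51] avail[A=44 B=46 C=42 D=51] open={R1,R3}
Step 5: reserve R4 C 5 -> on_hand[A=48 B=46 C=51 D=51] avail[A=44 B=46 C=37 D=51] open={R1,R3,R4}
Step 6: reserve R5 B 4 -> on_hand[A=48 B=46 C=51 D=51] avail[A=44 B=42 C=37 D=51] open={R1,R3,R4,R5}
Step 7: commit R1 -> on_hand[A=48 B=46 C=42 D=51] avail[A=44 B=42 C=37 D=51] open={R3,R4,R5}
Step 8: reserve R6 B 3 -> on_hand[A=48 B=46 C=42 D=51] avail[A=44 B=39 C=37 D=51] open={R3,R4,R5,R6}
Step 9: reserve R7 D 8 -> on_hand[A=48 B=46 C=42 D=51] avail[A=44 B=39 C=37 D=43] open={R3,R4,R5,R6,R7}
Step 10: reserve R8 A 6 -> on_hand[A=48 B=46 C=42 D=51] avail[A=38 B=39 C=37 D=43] open={R3,R4,R5,R6,R7,R8}
Step 11: commit R8 -> on_hand[A=42 B=46 C=42 D=51] avail[A=38 B=39 C=37 D=43] open={R3,R4,R5,R6,R7}

Answer: A: 38
B: 39
C: 37
D: 43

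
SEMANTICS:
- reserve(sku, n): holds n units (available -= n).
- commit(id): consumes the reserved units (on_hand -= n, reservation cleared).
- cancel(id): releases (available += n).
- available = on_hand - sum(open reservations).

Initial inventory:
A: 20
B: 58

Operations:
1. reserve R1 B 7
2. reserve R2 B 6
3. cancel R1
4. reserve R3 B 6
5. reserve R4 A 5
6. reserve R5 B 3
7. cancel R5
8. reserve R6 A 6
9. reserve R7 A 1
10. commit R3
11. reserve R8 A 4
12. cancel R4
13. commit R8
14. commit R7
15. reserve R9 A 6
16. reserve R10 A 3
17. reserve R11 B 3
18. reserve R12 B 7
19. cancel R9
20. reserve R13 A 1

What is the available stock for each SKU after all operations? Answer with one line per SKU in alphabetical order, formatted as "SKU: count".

Step 1: reserve R1 B 7 -> on_hand[A=20 B=58] avail[A=20 B=51] open={R1}
Step 2: reserve R2 B 6 -> on_hand[A=20 B=58] avail[A=20 B=45] open={R1,R2}
Step 3: cancel R1 -> on_hand[A=20 B=58] avail[A=20 B=52] open={R2}
Step 4: reserve R3 B 6 -> on_hand[A=20 B=58] avail[A=20 B=46] open={R2,R3}
Step 5: reserve R4 A 5 -> on_hand[A=20 B=58] avail[A=15 B=46] open={R2,R3,R4}
Step 6: reserve R5 B 3 -> on_hand[A=20 B=58] avail[A=15 B=43] open={R2,R3,R4,R5}
Step 7: cancel R5 -> on_hand[A=20 B=58] avail[A=15 B=46] open={R2,R3,R4}
Step 8: reserve R6 A 6 -> on_hand[A=20 B=58] avail[A=9 B=46] open={R2,R3,R4,R6}
Step 9: reserve R7 A 1 -> on_hand[A=20 B=58] avail[A=8 B=46] open={R2,R3,R4,R6,R7}
Step 10: commit R3 -> on_hand[A=20 B=52] avail[A=8 B=46] open={R2,R4,R6,R7}
Step 11: reserve R8 A 4 -> on_hand[A=20 B=52] avail[A=4 B=46] open={R2,R4,R6,R7,R8}
Step 12: cancel R4 -> on_hand[A=20 B=52] avail[A=9 B=46] open={R2,R6,R7,R8}
Step 13: commit R8 -> on_hand[A=16 B=52] avail[A=9 B=46] open={R2,R6,R7}
Step 14: commit R7 -> on_hand[A=15 B=52] avail[A=9 B=46] open={R2,R6}
Step 15: reserve R9 A 6 -> on_hand[A=15 B=52] avail[A=3 B=46] open={R2,R6,R9}
Step 16: reserve R10 A 3 -> on_hand[A=15 B=52] avail[A=0 B=46] open={R10,R2,R6,R9}
Step 17: reserve R11 B 3 -> on_hand[A=15 B=52] avail[A=0 B=43] open={R10,R11,R2,R6,R9}
Step 18: reserve R12 B 7 -> on_hand[A=15 B=52] avail[A=0 B=36] open={R10,R11,R12,R2,R6,R9}
Step 19: cancel R9 -> on_hand[A=15 B=52] avail[A=6 B=36] open={R10,R11,R12,R2,R6}
Step 20: reserve R13 A 1 -> on_hand[A=15 B=52] avail[A=5 B=36] open={R10,R11,R12,R13,R2,R6}

Answer: A: 5
B: 36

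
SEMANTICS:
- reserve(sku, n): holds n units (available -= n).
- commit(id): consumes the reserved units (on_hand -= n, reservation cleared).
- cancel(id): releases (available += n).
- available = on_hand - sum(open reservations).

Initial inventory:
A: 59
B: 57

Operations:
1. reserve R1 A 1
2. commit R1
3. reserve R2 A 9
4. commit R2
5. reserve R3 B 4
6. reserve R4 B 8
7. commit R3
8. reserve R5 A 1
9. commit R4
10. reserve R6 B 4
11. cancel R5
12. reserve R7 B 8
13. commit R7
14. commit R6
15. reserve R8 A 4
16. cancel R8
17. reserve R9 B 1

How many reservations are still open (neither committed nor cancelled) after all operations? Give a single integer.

Step 1: reserve R1 A 1 -> on_hand[A=59 B=57] avail[A=58 B=57] open={R1}
Step 2: commit R1 -> on_hand[A=58 B=57] avail[A=58 B=57] open={}
Step 3: reserve R2 A 9 -> on_hand[A=58 B=57] avail[A=49 B=57] open={R2}
Step 4: commit R2 -> on_hand[A=49 B=57] avail[A=49 B=57] open={}
Step 5: reserve R3 B 4 -> on_hand[A=49 B=57] avail[A=49 B=53] open={R3}
Step 6: reserve R4 B 8 -> on_hand[A=49 B=57] avail[A=49 B=45] open={R3,R4}
Step 7: commit R3 -> on_hand[A=49 B=53] avail[A=49 B=45] open={R4}
Step 8: reserve R5 A 1 -> on_hand[A=49 B=53] avail[A=48 B=45] open={R4,R5}
Step 9: commit R4 -> on_hand[A=49 B=45] avail[A=48 B=45] open={R5}
Step 10: reserve R6 B 4 -> on_hand[A=49 B=45] avail[A=48 B=41] open={R5,R6}
Step 11: cancel R5 -> on_hand[A=49 B=45] avail[A=49 B=41] open={R6}
Step 12: reserve R7 B 8 -> on_hand[A=49 B=45] avail[A=49 B=33] open={R6,R7}
Step 13: commit R7 -> on_hand[A=49 B=37] avail[A=49 B=33] open={R6}
Step 14: commit R6 -> on_hand[A=49 B=33] avail[A=49 B=33] open={}
Step 15: reserve R8 A 4 -> on_hand[A=49 B=33] avail[A=45 B=33] open={R8}
Step 16: cancel R8 -> on_hand[A=49 B=33] avail[A=49 B=33] open={}
Step 17: reserve R9 B 1 -> on_hand[A=49 B=33] avail[A=49 B=32] open={R9}
Open reservations: ['R9'] -> 1

Answer: 1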